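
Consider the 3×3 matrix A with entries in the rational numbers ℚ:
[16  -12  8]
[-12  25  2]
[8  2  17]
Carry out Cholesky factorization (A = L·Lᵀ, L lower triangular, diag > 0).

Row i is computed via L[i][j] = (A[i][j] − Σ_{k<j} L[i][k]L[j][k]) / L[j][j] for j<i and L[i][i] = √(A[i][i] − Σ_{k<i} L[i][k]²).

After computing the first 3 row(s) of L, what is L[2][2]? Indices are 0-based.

L[2][2] = 3

Step 1: L[0][0] = √(16) = 4.
  L[1][0] = (-12) / L[0][0] = -3.
Step 2: L[1][1] = √(16) = 4.
  L[2][0] = (8) / L[0][0] = 2.
  L[2][1] = (8) / L[1][1] = 2.
Step 3: L[2][2] = √(9) = 3.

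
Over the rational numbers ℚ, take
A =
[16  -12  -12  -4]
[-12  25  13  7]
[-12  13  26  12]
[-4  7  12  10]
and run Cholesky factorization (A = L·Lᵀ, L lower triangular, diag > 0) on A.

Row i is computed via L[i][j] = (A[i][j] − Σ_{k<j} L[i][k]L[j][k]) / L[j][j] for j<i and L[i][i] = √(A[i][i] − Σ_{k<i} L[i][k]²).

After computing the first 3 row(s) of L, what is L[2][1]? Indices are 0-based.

Step 1: L[0][0] = √(16) = 4.
  L[1][0] = (-12) / L[0][0] = -3.
Step 2: L[1][1] = √(16) = 4.
  L[2][0] = (-12) / L[0][0] = -3.
  L[2][1] = (4) / L[1][1] = 1.
Step 3: L[2][2] = √(16) = 4.

L[2][1] = 1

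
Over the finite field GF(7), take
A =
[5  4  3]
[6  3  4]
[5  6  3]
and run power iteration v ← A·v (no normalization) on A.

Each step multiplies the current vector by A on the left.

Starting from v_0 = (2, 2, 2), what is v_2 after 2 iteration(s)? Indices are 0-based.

v_2 = (0, 5, 3)

v_0 = (2, 2, 2).
v_1 = A·v_0 = (3, 5, 0).
v_2 = A·v_1 = (0, 5, 3).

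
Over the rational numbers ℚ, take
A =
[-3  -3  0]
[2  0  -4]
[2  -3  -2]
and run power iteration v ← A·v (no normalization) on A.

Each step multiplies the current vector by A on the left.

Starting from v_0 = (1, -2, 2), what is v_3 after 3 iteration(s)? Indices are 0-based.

v_3 = (3, -46, 16)

v_0 = (1, -2, 2).
v_1 = A·v_0 = (3, -6, 4).
v_2 = A·v_1 = (9, -10, 16).
v_3 = A·v_2 = (3, -46, 16).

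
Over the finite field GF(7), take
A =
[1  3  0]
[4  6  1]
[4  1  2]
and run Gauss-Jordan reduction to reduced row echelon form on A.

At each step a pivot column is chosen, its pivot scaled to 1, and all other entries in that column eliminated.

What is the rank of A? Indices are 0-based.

[1] R0 /= 1  ⇒  (1, 3, 0)
     R1 -= 4·R0  ⇒  (0, 1, 1)
     R2 -= 4·R0  ⇒  (0, 3, 2)
[2] R1 /= 1  ⇒  (0, 1, 1)
     R0 -= 3·R1  ⇒  (1, 0, 4)
     R2 -= 3·R1  ⇒  (0, 0, 6)
[3] R2 /= 6  ⇒  (0, 0, 1)
     R0 -= 4·R2  ⇒  (1, 0, 0)
     R1 -= 1·R2  ⇒  (0, 1, 0)

rank = 3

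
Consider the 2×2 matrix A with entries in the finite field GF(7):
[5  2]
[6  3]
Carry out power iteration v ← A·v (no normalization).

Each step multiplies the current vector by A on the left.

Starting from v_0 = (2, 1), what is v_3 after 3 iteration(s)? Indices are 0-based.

v_0 = (2, 1).
v_1 = A·v_0 = (5, 1).
v_2 = A·v_1 = (6, 5).
v_3 = A·v_2 = (5, 2).

v_3 = (5, 2)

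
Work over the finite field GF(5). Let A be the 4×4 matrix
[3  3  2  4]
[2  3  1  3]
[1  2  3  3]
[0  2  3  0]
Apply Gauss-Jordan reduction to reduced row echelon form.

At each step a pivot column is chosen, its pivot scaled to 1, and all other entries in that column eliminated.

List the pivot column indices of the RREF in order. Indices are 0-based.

pivot columns: 0, 1, 2

pivot(0,0)=3: scale R0 → (1, 1, 4, 3)
  clear (1,0): R1 −= (2)R0 → (0, 1, 3, 2)
  clear (2,0): R2 −= (1)R0 → (0, 1, 4, 0)
pivot(1,1)=1: scale R1 → (0, 1, 3, 2)
  clear (0,1): R0 −= (1)R1 → (1, 0, 1, 1)
  clear (2,1): R2 −= (1)R1 → (0, 0, 1, 3)
  clear (3,1): R3 −= (2)R1 → (0, 0, 2, 1)
pivot(2,2)=1: scale R2 → (0, 0, 1, 3)
  clear (0,2): R0 −= (1)R2 → (1, 0, 0, 3)
  clear (1,2): R1 −= (3)R2 → (0, 1, 0, 3)
  clear (3,2): R3 −= (2)R2 → (0, 0, 0, 0)
col 3: no nonzero at/below row 3; advance.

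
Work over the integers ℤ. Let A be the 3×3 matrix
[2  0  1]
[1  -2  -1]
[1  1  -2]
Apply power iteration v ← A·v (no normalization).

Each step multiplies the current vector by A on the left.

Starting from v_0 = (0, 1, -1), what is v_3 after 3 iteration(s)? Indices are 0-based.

v_3 = (-6, 13, 15)

v_0 = (0, 1, -1).
v_1 = A·v_0 = (-1, -1, 3).
v_2 = A·v_1 = (1, -2, -8).
v_3 = A·v_2 = (-6, 13, 15).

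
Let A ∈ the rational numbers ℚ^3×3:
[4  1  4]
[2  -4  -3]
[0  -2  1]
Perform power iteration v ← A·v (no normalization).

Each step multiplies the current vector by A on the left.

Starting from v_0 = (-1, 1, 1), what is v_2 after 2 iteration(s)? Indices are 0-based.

v_2 = (-9, 41, 17)

v_0 = (-1, 1, 1).
v_1 = A·v_0 = (1, -9, -1).
v_2 = A·v_1 = (-9, 41, 17).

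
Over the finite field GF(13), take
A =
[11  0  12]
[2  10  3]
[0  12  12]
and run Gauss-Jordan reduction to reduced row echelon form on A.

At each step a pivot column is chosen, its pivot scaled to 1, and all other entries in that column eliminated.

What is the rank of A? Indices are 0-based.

[1] R0 /= 11  ⇒  (1, 0, 7)
     R1 -= 2·R0  ⇒  (0, 10, 2)
[2] R1 /= 10  ⇒  (0, 1, 8)
     R2 -= 12·R1  ⇒  (0, 0, 7)
[3] R2 /= 7  ⇒  (0, 0, 1)
     R0 -= 7·R2  ⇒  (1, 0, 0)
     R1 -= 8·R2  ⇒  (0, 1, 0)

rank = 3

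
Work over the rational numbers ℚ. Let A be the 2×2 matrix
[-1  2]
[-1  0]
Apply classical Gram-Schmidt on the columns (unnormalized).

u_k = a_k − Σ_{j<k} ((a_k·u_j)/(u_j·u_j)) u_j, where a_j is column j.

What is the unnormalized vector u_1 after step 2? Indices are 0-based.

Step 1: u_0 = a_0 = (-1, -1).
Step 2: u_1 = a_1 − (-1)·u_0 = (1, -1).

u_1 = (1, -1)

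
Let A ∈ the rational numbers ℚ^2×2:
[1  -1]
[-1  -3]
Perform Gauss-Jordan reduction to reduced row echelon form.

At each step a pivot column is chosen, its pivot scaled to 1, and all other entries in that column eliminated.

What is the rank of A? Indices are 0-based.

[1] R0 /= 1  ⇒  (1, -1)
     R1 -= -1·R0  ⇒  (0, -4)
[2] R1 /= -4  ⇒  (0, 1)
     R0 -= -1·R1  ⇒  (1, 0)

rank = 2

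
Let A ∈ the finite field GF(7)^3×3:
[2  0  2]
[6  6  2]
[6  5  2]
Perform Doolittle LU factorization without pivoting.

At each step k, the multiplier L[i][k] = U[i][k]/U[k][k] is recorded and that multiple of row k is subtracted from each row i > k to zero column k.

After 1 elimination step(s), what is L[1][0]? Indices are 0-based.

[col 0] pivot 2
  R1 -= 3*R0 → (0, 6, 3)  (L[1][0] := 3)
  R2 -= 3*R0 → (0, 5, 3)  (L[2][0] := 3)

L[1][0] = 3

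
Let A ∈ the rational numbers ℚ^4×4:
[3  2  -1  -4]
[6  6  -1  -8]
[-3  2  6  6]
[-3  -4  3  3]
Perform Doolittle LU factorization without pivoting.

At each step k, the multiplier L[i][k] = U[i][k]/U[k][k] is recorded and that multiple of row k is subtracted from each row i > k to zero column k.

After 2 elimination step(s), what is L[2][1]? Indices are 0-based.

L[2][1] = 2

k=0: U[0][0]=3
  eliminate (1,0): mult=2, new row 1: (0, 2, 1, 0); set L[1][0]=2
  eliminate (2,0): mult=-1, new row 2: (0, 4, 5, 2); set L[2][0]=-1
  eliminate (3,0): mult=-1, new row 3: (0, -2, 2, -1); set L[3][0]=-1
k=1: U[1][1]=2
  eliminate (2,1): mult=2, new row 2: (0, 0, 3, 2); set L[2][1]=2
  eliminate (3,1): mult=-1, new row 3: (0, 0, 3, -1); set L[3][1]=-1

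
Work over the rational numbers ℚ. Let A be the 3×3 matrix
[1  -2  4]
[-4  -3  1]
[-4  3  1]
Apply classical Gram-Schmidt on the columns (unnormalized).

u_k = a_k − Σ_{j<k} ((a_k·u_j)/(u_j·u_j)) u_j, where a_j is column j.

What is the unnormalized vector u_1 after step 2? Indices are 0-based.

Step 1: u_0 = a_0 = (1, -4, -4).
Step 2: u_1 = a_1 − (-2/33)·u_0 = (-64/33, -107/33, 91/33).

u_1 = (-64/33, -107/33, 91/33)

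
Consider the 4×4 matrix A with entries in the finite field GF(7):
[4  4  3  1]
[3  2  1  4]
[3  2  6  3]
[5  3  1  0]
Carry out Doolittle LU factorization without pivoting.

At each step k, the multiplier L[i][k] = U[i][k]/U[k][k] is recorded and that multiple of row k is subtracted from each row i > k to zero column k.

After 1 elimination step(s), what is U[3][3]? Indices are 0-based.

U[3][3] = 4

Step 1: pivot at (0,0) is 4.
  row1 ← row1 − (6)·row0  ⇒  L[1][0]=6, U row1=(0, 6, 4, 5)
  row2 ← row2 − (6)·row0  ⇒  L[2][0]=6, U row2=(0, 6, 2, 4)
  row3 ← row3 − (3)·row0  ⇒  L[3][0]=3, U row3=(0, 5, 6, 4)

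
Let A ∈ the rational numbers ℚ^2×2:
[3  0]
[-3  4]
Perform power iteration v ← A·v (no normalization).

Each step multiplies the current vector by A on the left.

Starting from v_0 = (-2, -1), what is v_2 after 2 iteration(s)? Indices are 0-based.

v_2 = (-18, 26)

v_0 = (-2, -1).
v_1 = A·v_0 = (-6, 2).
v_2 = A·v_1 = (-18, 26).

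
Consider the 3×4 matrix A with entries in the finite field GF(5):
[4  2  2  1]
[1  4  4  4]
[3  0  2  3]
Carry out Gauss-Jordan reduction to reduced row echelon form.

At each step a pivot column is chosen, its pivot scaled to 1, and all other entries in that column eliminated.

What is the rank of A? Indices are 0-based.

rank = 3

[1] R0 /= 4  ⇒  (1, 3, 3, 4)
     R1 -= 1·R0  ⇒  (0, 1, 1, 0)
     R2 -= 3·R0  ⇒  (0, 1, 3, 1)
[2] R1 /= 1  ⇒  (0, 1, 1, 0)
     R0 -= 3·R1  ⇒  (1, 0, 0, 4)
     R2 -= 1·R1  ⇒  (0, 0, 2, 1)
[3] R2 /= 2  ⇒  (0, 0, 1, 3)
     R1 -= 1·R2  ⇒  (0, 1, 0, 2)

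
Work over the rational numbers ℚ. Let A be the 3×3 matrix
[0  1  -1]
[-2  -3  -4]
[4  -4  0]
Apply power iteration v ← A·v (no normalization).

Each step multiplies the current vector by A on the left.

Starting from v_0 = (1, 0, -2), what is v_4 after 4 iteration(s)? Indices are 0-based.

v_0 = (1, 0, -2).
v_1 = A·v_0 = (2, 6, 4).
v_2 = A·v_1 = (2, -38, -16).
v_3 = A·v_2 = (-22, 174, 160).
v_4 = A·v_3 = (14, -1118, -784).

v_4 = (14, -1118, -784)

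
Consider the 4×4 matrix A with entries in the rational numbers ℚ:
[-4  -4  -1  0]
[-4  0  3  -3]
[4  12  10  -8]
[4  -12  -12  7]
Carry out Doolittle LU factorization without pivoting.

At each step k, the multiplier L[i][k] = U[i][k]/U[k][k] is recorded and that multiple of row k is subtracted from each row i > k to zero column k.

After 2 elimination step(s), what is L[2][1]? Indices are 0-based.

L[2][1] = 2

k=0: U[0][0]=-4
  eliminate (1,0): mult=1, new row 1: (0, 4, 4, -3); set L[1][0]=1
  eliminate (2,0): mult=-1, new row 2: (0, 8, 9, -8); set L[2][0]=-1
  eliminate (3,0): mult=-1, new row 3: (0, -16, -13, 7); set L[3][0]=-1
k=1: U[1][1]=4
  eliminate (2,1): mult=2, new row 2: (0, 0, 1, -2); set L[2][1]=2
  eliminate (3,1): mult=-4, new row 3: (0, 0, 3, -5); set L[3][1]=-4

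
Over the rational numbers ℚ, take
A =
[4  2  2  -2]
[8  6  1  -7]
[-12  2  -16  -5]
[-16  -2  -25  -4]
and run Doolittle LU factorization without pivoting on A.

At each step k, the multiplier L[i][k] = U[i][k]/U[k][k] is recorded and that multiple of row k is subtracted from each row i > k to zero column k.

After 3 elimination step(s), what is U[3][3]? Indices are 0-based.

[col 0] pivot 4
  R1 -= 2*R0 → (0, 2, -3, -3)  (L[1][0] := 2)
  R2 -= -3*R0 → (0, 8, -10, -11)  (L[2][0] := -3)
  R3 -= -4*R0 → (0, 6, -17, -12)  (L[3][0] := -4)
[col 1] pivot 2
  R2 -= 4*R1 → (0, 0, 2, 1)  (L[2][1] := 4)
  R3 -= 3*R1 → (0, 0, -8, -3)  (L[3][1] := 3)
[col 2] pivot 2
  R3 -= -4*R2 → (0, 0, 0, 1)  (L[3][2] := -4)

U[3][3] = 1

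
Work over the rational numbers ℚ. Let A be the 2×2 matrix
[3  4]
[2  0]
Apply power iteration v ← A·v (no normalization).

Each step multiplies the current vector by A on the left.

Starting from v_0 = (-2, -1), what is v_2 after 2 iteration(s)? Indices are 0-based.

v_0 = (-2, -1).
v_1 = A·v_0 = (-10, -4).
v_2 = A·v_1 = (-46, -20).

v_2 = (-46, -20)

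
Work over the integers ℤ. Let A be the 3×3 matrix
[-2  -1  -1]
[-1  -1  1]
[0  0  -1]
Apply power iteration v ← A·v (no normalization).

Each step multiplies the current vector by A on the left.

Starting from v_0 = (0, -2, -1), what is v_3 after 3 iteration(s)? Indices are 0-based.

v_3 = (20, 10, 1)

v_0 = (0, -2, -1).
v_1 = A·v_0 = (3, 1, 1).
v_2 = A·v_1 = (-8, -3, -1).
v_3 = A·v_2 = (20, 10, 1).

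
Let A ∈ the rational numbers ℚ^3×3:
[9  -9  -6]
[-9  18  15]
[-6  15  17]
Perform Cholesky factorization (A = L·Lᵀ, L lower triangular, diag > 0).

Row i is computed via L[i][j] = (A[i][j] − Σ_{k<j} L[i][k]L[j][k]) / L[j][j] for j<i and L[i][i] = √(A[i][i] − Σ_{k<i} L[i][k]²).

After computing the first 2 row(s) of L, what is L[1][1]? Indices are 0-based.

Step 1: L[0][0] = √(9) = 3.
  L[1][0] = (-9) / L[0][0] = -3.
Step 2: L[1][1] = √(9) = 3.

L[1][1] = 3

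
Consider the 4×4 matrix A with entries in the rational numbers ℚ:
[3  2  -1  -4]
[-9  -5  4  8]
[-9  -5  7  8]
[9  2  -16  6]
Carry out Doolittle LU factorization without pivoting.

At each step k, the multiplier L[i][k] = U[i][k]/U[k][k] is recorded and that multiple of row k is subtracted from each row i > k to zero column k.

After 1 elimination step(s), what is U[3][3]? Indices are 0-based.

U[3][3] = 18

[col 0] pivot 3
  R1 -= -3*R0 → (0, 1, 1, -4)  (L[1][0] := -3)
  R2 -= -3*R0 → (0, 1, 4, -4)  (L[2][0] := -3)
  R3 -= 3*R0 → (0, -4, -13, 18)  (L[3][0] := 3)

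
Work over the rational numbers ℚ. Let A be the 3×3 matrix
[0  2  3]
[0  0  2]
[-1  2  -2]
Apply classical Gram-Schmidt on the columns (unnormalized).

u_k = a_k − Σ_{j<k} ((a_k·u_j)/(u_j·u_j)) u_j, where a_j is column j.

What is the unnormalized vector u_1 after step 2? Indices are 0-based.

u_1 = (2, 0, 0)

Step 1: u_0 = a_0 = (0, 0, -1).
Step 2: u_1 = a_1 − (-2)·u_0 = (2, 0, 0).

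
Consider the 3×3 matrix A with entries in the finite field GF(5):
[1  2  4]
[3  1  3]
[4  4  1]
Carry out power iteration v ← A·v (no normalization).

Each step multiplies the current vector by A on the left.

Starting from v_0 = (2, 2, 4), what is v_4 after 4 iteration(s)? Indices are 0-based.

v_0 = (2, 2, 4).
v_1 = A·v_0 = (2, 0, 0).
v_2 = A·v_1 = (2, 1, 3).
v_3 = A·v_2 = (1, 1, 0).
v_4 = A·v_3 = (3, 4, 3).

v_4 = (3, 4, 3)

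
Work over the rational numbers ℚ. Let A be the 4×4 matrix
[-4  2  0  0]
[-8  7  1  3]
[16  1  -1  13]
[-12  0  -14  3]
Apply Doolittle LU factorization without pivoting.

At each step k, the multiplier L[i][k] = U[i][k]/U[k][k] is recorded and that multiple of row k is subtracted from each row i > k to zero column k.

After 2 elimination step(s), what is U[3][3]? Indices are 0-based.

U[3][3] = 9

k=0: U[0][0]=-4
  eliminate (1,0): mult=2, new row 1: (0, 3, 1, 3); set L[1][0]=2
  eliminate (2,0): mult=-4, new row 2: (0, 9, -1, 13); set L[2][0]=-4
  eliminate (3,0): mult=3, new row 3: (0, -6, -14, 3); set L[3][0]=3
k=1: U[1][1]=3
  eliminate (2,1): mult=3, new row 2: (0, 0, -4, 4); set L[2][1]=3
  eliminate (3,1): mult=-2, new row 3: (0, 0, -12, 9); set L[3][1]=-2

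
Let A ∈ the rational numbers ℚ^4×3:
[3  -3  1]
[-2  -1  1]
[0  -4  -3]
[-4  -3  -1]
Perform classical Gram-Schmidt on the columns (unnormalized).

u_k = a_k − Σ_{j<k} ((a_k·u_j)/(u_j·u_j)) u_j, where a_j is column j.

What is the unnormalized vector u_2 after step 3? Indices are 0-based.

Step 1: u_0 = a_0 = (3, -2, 0, -4).
Step 2: u_1 = a_1 − (5/29)·u_0 = (-102/29, -19/29, -4, -67/29).
Step 3: u_2 = a_2 − (5/29)·u_0 − (49/165)·u_1 = (84/55, 254/165, -299/165, 62/165).

u_2 = (84/55, 254/165, -299/165, 62/165)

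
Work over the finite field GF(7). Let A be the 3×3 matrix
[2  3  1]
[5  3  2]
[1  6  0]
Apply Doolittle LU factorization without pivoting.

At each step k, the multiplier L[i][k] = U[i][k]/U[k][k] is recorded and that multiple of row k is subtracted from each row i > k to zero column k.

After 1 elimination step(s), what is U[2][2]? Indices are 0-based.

U[2][2] = 3

k=0: U[0][0]=2
  eliminate (1,0): mult=6, new row 1: (0, 6, 3); set L[1][0]=6
  eliminate (2,0): mult=4, new row 2: (0, 1, 3); set L[2][0]=4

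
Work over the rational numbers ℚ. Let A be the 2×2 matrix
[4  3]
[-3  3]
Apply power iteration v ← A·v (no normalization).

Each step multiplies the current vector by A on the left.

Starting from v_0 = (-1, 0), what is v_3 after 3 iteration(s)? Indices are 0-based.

v_0 = (-1, 0).
v_1 = A·v_0 = (-4, 3).
v_2 = A·v_1 = (-7, 21).
v_3 = A·v_2 = (35, 84).

v_3 = (35, 84)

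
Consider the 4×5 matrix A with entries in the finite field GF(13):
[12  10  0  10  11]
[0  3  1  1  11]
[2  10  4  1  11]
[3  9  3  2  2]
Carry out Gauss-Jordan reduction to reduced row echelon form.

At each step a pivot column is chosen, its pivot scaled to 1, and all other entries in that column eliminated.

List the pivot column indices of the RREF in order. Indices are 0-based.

step 1: normalize row 0 (÷12) = (1, 3, 0, 3, 2)
  row 2: subtract 2×row0 = (0, 4, 4, 8, 7)
  row 3: subtract 3×row0 = (0, 0, 3, 6, 9)
step 2: normalize row 1 (÷3) = (0, 1, 9, 9, 8)
  row 0: subtract 3×row1 = (1, 0, 12, 2, 4)
  row 2: subtract 4×row1 = (0, 0, 7, 11, 1)
step 3: normalize row 2 (÷7) = (0, 0, 1, 9, 2)
  row 0: subtract 12×row2 = (1, 0, 0, 11, 6)
  row 1: subtract 9×row2 = (0, 1, 0, 6, 3)
  row 3: subtract 3×row2 = (0, 0, 0, 5, 3)
step 4: normalize row 3 (÷5) = (0, 0, 0, 1, 11)
  row 0: subtract 11×row3 = (1, 0, 0, 0, 2)
  row 1: subtract 6×row3 = (0, 1, 0, 0, 2)
  row 2: subtract 9×row3 = (0, 0, 1, 0, 7)

pivot columns: 0, 1, 2, 3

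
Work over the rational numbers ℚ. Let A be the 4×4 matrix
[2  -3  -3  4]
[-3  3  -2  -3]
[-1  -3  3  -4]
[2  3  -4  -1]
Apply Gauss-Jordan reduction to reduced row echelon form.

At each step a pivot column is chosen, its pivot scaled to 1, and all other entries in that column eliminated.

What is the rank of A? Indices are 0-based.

[1] R0 /= 2  ⇒  (1, -3/2, -3/2, 2)
     R1 -= -3·R0  ⇒  (0, -3/2, -13/2, 3)
     R2 -= -1·R0  ⇒  (0, -9/2, 3/2, -2)
     R3 -= 2·R0  ⇒  (0, 6, -1, -5)
[2] R1 /= -3/2  ⇒  (0, 1, 13/3, -2)
     R0 -= -3/2·R1  ⇒  (1, 0, 5, -1)
     R2 -= -9/2·R1  ⇒  (0, 0, 21, -11)
     R3 -= 6·R1  ⇒  (0, 0, -27, 7)
[3] R2 /= 21  ⇒  (0, 0, 1, -11/21)
     R0 -= 5·R2  ⇒  (1, 0, 0, 34/21)
     R1 -= 13/3·R2  ⇒  (0, 1, 0, 17/63)
     R3 -= -27·R2  ⇒  (0, 0, 0, -50/7)
[4] R3 /= -50/7  ⇒  (0, 0, 0, 1)
     R0 -= 34/21·R3  ⇒  (1, 0, 0, 0)
     R1 -= 17/63·R3  ⇒  (0, 1, 0, 0)
     R2 -= -11/21·R3  ⇒  (0, 0, 1, 0)

rank = 4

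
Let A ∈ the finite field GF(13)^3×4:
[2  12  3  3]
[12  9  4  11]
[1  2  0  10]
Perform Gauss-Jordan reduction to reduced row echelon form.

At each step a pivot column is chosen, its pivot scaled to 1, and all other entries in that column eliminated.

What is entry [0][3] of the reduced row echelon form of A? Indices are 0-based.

M[0][3] = 8

[1] R0 /= 2  ⇒  (1, 6, 8, 8)
     R1 -= 12·R0  ⇒  (0, 2, 12, 6)
     R2 -= 1·R0  ⇒  (0, 9, 5, 2)
[2] R1 /= 2  ⇒  (0, 1, 6, 3)
     R0 -= 6·R1  ⇒  (1, 0, 11, 3)
     R2 -= 9·R1  ⇒  (0, 0, 3, 1)
[3] R2 /= 3  ⇒  (0, 0, 1, 9)
     R0 -= 11·R2  ⇒  (1, 0, 0, 8)
     R1 -= 6·R2  ⇒  (0, 1, 0, 1)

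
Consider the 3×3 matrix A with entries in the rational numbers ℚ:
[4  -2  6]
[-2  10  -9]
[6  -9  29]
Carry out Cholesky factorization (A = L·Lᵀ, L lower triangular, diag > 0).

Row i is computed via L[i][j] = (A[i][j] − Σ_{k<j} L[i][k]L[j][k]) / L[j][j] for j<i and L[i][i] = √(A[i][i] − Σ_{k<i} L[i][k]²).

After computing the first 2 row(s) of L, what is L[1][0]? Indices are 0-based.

Step 1: L[0][0] = √(4) = 2.
  L[1][0] = (-2) / L[0][0] = -1.
Step 2: L[1][1] = √(9) = 3.

L[1][0] = -1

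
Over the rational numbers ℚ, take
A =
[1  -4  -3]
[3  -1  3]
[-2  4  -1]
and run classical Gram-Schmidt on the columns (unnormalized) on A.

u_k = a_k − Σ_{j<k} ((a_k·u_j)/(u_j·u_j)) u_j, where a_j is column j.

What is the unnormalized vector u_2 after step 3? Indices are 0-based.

Step 1: u_0 = a_0 = (1, 3, -2).
Step 2: u_1 = a_1 − (-15/14)·u_0 = (-41/14, 31/14, 13/7).
Step 3: u_2 = a_2 − (4/7)·u_0 − (190/237)·u_1 = (-290/237, -116/237, -319/237).

u_2 = (-290/237, -116/237, -319/237)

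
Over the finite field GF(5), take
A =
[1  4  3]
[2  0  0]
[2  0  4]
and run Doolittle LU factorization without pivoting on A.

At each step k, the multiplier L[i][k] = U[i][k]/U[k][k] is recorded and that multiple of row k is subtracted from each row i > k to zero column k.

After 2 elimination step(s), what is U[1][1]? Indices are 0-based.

k=0: U[0][0]=1
  eliminate (1,0): mult=2, new row 1: (0, 2, 4); set L[1][0]=2
  eliminate (2,0): mult=2, new row 2: (0, 2, 3); set L[2][0]=2
k=1: U[1][1]=2
  eliminate (2,1): mult=1, new row 2: (0, 0, 4); set L[2][1]=1

U[1][1] = 2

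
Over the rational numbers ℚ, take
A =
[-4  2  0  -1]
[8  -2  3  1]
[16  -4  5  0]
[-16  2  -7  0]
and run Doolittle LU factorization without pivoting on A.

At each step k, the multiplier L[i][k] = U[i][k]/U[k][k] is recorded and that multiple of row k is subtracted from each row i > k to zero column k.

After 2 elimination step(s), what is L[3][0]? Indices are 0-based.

L[3][0] = 4

Step 1: pivot at (0,0) is -4.
  row1 ← row1 − (-2)·row0  ⇒  L[1][0]=-2, U row1=(0, 2, 3, -1)
  row2 ← row2 − (-4)·row0  ⇒  L[2][0]=-4, U row2=(0, 4, 5, -4)
  row3 ← row3 − (4)·row0  ⇒  L[3][0]=4, U row3=(0, -6, -7, 4)
Step 2: pivot at (1,1) is 2.
  row2 ← row2 − (2)·row1  ⇒  L[2][1]=2, U row2=(0, 0, -1, -2)
  row3 ← row3 − (-3)·row1  ⇒  L[3][1]=-3, U row3=(0, 0, 2, 1)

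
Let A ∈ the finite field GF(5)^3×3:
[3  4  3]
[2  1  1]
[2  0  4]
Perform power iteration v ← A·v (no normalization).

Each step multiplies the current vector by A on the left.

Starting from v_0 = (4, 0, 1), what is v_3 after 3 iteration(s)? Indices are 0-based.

v_0 = (4, 0, 1).
v_1 = A·v_0 = (0, 4, 2).
v_2 = A·v_1 = (2, 1, 3).
v_3 = A·v_2 = (4, 3, 1).

v_3 = (4, 3, 1)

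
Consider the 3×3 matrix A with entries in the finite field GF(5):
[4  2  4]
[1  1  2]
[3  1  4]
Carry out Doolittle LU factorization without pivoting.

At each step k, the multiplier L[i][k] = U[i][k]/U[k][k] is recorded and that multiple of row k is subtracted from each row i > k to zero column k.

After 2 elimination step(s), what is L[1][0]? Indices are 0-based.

L[1][0] = 4

Step 1: pivot at (0,0) is 4.
  row1 ← row1 − (4)·row0  ⇒  L[1][0]=4, U row1=(0, 3, 1)
  row2 ← row2 − (2)·row0  ⇒  L[2][0]=2, U row2=(0, 2, 1)
Step 2: pivot at (1,1) is 3.
  row2 ← row2 − (4)·row1  ⇒  L[2][1]=4, U row2=(0, 0, 2)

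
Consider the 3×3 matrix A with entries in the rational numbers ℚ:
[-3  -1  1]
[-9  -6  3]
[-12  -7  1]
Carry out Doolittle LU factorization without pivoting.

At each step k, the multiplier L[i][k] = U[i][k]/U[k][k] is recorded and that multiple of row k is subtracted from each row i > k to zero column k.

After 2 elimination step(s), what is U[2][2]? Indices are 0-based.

Step 1: pivot at (0,0) is -3.
  row1 ← row1 − (3)·row0  ⇒  L[1][0]=3, U row1=(0, -3, 0)
  row2 ← row2 − (4)·row0  ⇒  L[2][0]=4, U row2=(0, -3, -3)
Step 2: pivot at (1,1) is -3.
  row2 ← row2 − (1)·row1  ⇒  L[2][1]=1, U row2=(0, 0, -3)

U[2][2] = -3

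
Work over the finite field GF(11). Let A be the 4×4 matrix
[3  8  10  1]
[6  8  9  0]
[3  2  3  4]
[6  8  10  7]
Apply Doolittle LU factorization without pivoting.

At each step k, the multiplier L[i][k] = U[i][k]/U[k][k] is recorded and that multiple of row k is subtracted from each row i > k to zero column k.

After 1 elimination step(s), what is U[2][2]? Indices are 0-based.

U[2][2] = 4

[col 0] pivot 3
  R1 -= 2*R0 → (0, 3, 0, 9)  (L[1][0] := 2)
  R2 -= 1*R0 → (0, 5, 4, 3)  (L[2][0] := 1)
  R3 -= 2*R0 → (0, 3, 1, 5)  (L[3][0] := 2)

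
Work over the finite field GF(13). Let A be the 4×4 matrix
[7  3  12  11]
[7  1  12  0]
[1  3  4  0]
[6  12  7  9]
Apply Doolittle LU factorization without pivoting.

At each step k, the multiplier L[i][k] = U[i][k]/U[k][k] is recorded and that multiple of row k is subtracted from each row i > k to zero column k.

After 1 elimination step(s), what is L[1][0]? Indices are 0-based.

L[1][0] = 1

Step 1: pivot at (0,0) is 7.
  row1 ← row1 − (1)·row0  ⇒  L[1][0]=1, U row1=(0, 11, 0, 2)
  row2 ← row2 − (2)·row0  ⇒  L[2][0]=2, U row2=(0, 10, 6, 4)
  row3 ← row3 − (12)·row0  ⇒  L[3][0]=12, U row3=(0, 2, 6, 7)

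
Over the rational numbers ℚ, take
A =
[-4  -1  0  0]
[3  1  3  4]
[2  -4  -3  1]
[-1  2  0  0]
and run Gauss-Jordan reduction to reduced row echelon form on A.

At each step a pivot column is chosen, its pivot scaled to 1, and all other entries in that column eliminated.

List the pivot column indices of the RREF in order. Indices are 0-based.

pivot(0,0)=-4: scale R0 → (1, 1/4, 0, 0)
  clear (1,0): R1 −= (3)R0 → (0, 1/4, 3, 4)
  clear (2,0): R2 −= (2)R0 → (0, -9/2, -3, 1)
  clear (3,0): R3 −= (-1)R0 → (0, 9/4, 0, 0)
pivot(1,1)=1/4: scale R1 → (0, 1, 12, 16)
  clear (0,1): R0 −= (1/4)R1 → (1, 0, -3, -4)
  clear (2,1): R2 −= (-9/2)R1 → (0, 0, 51, 73)
  clear (3,1): R3 −= (9/4)R1 → (0, 0, -27, -36)
pivot(2,2)=51: scale R2 → (0, 0, 1, 73/51)
  clear (0,2): R0 −= (-3)R2 → (1, 0, 0, 5/17)
  clear (1,2): R1 −= (12)R2 → (0, 1, 0, -20/17)
  clear (3,2): R3 −= (-27)R2 → (0, 0, 0, 45/17)
pivot(3,3)=45/17: scale R3 → (0, 0, 0, 1)
  clear (0,3): R0 −= (5/17)R3 → (1, 0, 0, 0)
  clear (1,3): R1 −= (-20/17)R3 → (0, 1, 0, 0)
  clear (2,3): R2 −= (73/51)R3 → (0, 0, 1, 0)

pivot columns: 0, 1, 2, 3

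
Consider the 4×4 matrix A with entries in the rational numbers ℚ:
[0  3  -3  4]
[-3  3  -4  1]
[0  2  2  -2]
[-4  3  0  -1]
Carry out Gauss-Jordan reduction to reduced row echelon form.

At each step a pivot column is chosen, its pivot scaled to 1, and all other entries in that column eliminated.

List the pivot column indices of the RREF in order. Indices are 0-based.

pivot(0,0): swap R0↔R1
pivot(0,0)=-3: scale R0 → (1, -1, 4/3, -1/3)
  clear (3,0): R3 −= (-4)R0 → (0, -1, 16/3, -7/3)
pivot(1,1)=3: scale R1 → (0, 1, -1, 4/3)
  clear (0,1): R0 −= (-1)R1 → (1, 0, 1/3, 1)
  clear (2,1): R2 −= (2)R1 → (0, 0, 4, -14/3)
  clear (3,1): R3 −= (-1)R1 → (0, 0, 13/3, -1)
pivot(2,2)=4: scale R2 → (0, 0, 1, -7/6)
  clear (0,2): R0 −= (1/3)R2 → (1, 0, 0, 25/18)
  clear (1,2): R1 −= (-1)R2 → (0, 1, 0, 1/6)
  clear (3,2): R3 −= (13/3)R2 → (0, 0, 0, 73/18)
pivot(3,3)=73/18: scale R3 → (0, 0, 0, 1)
  clear (0,3): R0 −= (25/18)R3 → (1, 0, 0, 0)
  clear (1,3): R1 −= (1/6)R3 → (0, 1, 0, 0)
  clear (2,3): R2 −= (-7/6)R3 → (0, 0, 1, 0)

pivot columns: 0, 1, 2, 3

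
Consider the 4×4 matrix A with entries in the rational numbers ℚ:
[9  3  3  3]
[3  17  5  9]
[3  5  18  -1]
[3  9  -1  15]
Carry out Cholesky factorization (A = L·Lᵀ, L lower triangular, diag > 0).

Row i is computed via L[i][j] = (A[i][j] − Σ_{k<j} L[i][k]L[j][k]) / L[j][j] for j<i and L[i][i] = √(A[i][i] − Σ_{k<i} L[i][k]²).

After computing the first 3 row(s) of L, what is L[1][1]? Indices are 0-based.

Step 1: L[0][0] = √(9) = 3.
  L[1][0] = (3) / L[0][0] = 1.
Step 2: L[1][1] = √(16) = 4.
  L[2][0] = (3) / L[0][0] = 1.
  L[2][1] = (4) / L[1][1] = 1.
Step 3: L[2][2] = √(16) = 4.

L[1][1] = 4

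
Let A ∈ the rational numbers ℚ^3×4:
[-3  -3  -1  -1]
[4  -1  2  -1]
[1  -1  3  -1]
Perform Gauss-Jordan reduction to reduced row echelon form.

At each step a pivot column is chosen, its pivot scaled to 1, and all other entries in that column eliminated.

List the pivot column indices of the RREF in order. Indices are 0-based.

pivot columns: 0, 1, 2

[1] R0 /= -3  ⇒  (1, 1, 1/3, 1/3)
     R1 -= 4·R0  ⇒  (0, -5, 2/3, -7/3)
     R2 -= 1·R0  ⇒  (0, -2, 8/3, -4/3)
[2] R1 /= -5  ⇒  (0, 1, -2/15, 7/15)
     R0 -= 1·R1  ⇒  (1, 0, 7/15, -2/15)
     R2 -= -2·R1  ⇒  (0, 0, 12/5, -2/5)
[3] R2 /= 12/5  ⇒  (0, 0, 1, -1/6)
     R0 -= 7/15·R2  ⇒  (1, 0, 0, -1/18)
     R1 -= -2/15·R2  ⇒  (0, 1, 0, 4/9)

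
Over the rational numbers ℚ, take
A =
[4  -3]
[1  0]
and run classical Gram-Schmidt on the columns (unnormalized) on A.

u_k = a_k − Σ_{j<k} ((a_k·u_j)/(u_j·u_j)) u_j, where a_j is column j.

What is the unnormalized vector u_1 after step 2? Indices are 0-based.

u_1 = (-3/17, 12/17)

Step 1: u_0 = a_0 = (4, 1).
Step 2: u_1 = a_1 − (-12/17)·u_0 = (-3/17, 12/17).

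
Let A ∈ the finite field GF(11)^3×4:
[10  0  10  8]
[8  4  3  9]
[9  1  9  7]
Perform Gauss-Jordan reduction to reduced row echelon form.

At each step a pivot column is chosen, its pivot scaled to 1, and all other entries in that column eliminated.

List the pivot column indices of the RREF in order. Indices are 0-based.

pivot columns: 0, 1, 2

step 1: normalize row 0 (÷10) = (1, 0, 1, 3)
  row 1: subtract 8×row0 = (0, 4, 6, 7)
  row 2: subtract 9×row0 = (0, 1, 0, 2)
step 2: normalize row 1 (÷4) = (0, 1, 7, 10)
  row 2: subtract 1×row1 = (0, 0, 4, 3)
step 3: normalize row 2 (÷4) = (0, 0, 1, 9)
  row 0: subtract 1×row2 = (1, 0, 0, 5)
  row 1: subtract 7×row2 = (0, 1, 0, 2)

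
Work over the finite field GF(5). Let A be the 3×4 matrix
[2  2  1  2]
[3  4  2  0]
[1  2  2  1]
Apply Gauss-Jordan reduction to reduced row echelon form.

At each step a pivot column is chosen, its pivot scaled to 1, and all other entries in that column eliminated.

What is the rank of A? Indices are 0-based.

pivot(0,0)=2: scale R0 → (1, 1, 3, 1)
  clear (1,0): R1 −= (3)R0 → (0, 1, 3, 2)
  clear (2,0): R2 −= (1)R0 → (0, 1, 4, 0)
pivot(1,1)=1: scale R1 → (0, 1, 3, 2)
  clear (0,1): R0 −= (1)R1 → (1, 0, 0, 4)
  clear (2,1): R2 −= (1)R1 → (0, 0, 1, 3)
pivot(2,2)=1: scale R2 → (0, 0, 1, 3)
  clear (1,2): R1 −= (3)R2 → (0, 1, 0, 3)

rank = 3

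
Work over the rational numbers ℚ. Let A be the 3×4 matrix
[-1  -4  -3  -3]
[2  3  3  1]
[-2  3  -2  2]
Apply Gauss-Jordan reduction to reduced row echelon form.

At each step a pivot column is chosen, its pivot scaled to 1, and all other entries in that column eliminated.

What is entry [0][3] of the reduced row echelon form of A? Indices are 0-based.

M[0][3] = -22/13

step 1: normalize row 0 (÷-1) = (1, 4, 3, 3)
  row 1: subtract 2×row0 = (0, -5, -3, -5)
  row 2: subtract -2×row0 = (0, 11, 4, 8)
step 2: normalize row 1 (÷-5) = (0, 1, 3/5, 1)
  row 0: subtract 4×row1 = (1, 0, 3/5, -1)
  row 2: subtract 11×row1 = (0, 0, -13/5, -3)
step 3: normalize row 2 (÷-13/5) = (0, 0, 1, 15/13)
  row 0: subtract 3/5×row2 = (1, 0, 0, -22/13)
  row 1: subtract 3/5×row2 = (0, 1, 0, 4/13)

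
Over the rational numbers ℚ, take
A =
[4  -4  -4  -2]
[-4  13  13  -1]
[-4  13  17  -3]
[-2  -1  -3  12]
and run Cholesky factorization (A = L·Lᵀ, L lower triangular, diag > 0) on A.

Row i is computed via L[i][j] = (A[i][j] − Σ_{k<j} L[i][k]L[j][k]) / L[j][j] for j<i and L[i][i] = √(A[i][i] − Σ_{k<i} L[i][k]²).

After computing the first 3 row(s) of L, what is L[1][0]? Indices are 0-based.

L[1][0] = -2

Step 1: L[0][0] = √(4) = 2.
  L[1][0] = (-4) / L[0][0] = -2.
Step 2: L[1][1] = √(9) = 3.
  L[2][0] = (-4) / L[0][0] = -2.
  L[2][1] = (9) / L[1][1] = 3.
Step 3: L[2][2] = √(4) = 2.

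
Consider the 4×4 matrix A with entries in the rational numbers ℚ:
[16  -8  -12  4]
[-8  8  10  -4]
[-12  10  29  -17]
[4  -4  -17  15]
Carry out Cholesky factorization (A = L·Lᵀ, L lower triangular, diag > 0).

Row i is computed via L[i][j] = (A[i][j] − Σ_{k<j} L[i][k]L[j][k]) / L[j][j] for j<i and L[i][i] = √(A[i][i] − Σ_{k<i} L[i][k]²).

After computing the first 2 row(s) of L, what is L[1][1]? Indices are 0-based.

L[1][1] = 2

Step 1: L[0][0] = √(16) = 4.
  L[1][0] = (-8) / L[0][0] = -2.
Step 2: L[1][1] = √(4) = 2.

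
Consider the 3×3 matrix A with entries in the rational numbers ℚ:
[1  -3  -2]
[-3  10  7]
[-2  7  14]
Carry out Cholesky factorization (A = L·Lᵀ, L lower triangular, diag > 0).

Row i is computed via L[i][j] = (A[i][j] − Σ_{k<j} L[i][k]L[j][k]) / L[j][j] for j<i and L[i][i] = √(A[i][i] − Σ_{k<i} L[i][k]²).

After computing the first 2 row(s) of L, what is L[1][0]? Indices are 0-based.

Step 1: L[0][0] = √(1) = 1.
  L[1][0] = (-3) / L[0][0] = -3.
Step 2: L[1][1] = √(1) = 1.

L[1][0] = -3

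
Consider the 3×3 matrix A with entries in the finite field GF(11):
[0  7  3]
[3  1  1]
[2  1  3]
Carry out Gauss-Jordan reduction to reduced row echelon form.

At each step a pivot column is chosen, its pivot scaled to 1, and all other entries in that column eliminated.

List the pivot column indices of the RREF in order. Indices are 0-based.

pivot columns: 0, 1, 2

pivot(0,0): swap R0↔R1
pivot(0,0)=3: scale R0 → (1, 4, 4)
  clear (2,0): R2 −= (2)R0 → (0, 4, 6)
pivot(1,1)=7: scale R1 → (0, 1, 2)
  clear (0,1): R0 −= (4)R1 → (1, 0, 7)
  clear (2,1): R2 −= (4)R1 → (0, 0, 9)
pivot(2,2)=9: scale R2 → (0, 0, 1)
  clear (0,2): R0 −= (7)R2 → (1, 0, 0)
  clear (1,2): R1 −= (2)R2 → (0, 1, 0)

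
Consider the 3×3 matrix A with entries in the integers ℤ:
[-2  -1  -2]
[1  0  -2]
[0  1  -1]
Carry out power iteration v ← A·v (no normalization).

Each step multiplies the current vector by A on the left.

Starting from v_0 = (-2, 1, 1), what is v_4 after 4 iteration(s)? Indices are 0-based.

v_0 = (-2, 1, 1).
v_1 = A·v_0 = (1, -4, 0).
v_2 = A·v_1 = (2, 1, -4).
v_3 = A·v_2 = (3, 10, 5).
v_4 = A·v_3 = (-26, -7, 5).

v_4 = (-26, -7, 5)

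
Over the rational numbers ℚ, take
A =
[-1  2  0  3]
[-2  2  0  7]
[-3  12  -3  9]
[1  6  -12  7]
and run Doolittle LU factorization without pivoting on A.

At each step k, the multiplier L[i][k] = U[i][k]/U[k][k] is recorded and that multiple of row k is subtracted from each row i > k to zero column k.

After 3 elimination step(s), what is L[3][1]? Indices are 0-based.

L[3][1] = -4

k=0: U[0][0]=-1
  eliminate (1,0): mult=2, new row 1: (0, -2, 0, 1); set L[1][0]=2
  eliminate (2,0): mult=3, new row 2: (0, 6, -3, 0); set L[2][0]=3
  eliminate (3,0): mult=-1, new row 3: (0, 8, -12, 10); set L[3][0]=-1
k=1: U[1][1]=-2
  eliminate (2,1): mult=-3, new row 2: (0, 0, -3, 3); set L[2][1]=-3
  eliminate (3,1): mult=-4, new row 3: (0, 0, -12, 14); set L[3][1]=-4
k=2: U[2][2]=-3
  eliminate (3,2): mult=4, new row 3: (0, 0, 0, 2); set L[3][2]=4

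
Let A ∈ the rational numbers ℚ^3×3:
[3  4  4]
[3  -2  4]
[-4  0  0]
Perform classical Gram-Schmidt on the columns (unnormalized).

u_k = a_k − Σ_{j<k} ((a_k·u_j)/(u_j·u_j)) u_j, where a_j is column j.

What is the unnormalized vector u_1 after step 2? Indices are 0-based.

u_1 = (59/17, -43/17, 12/17)

Step 1: u_0 = a_0 = (3, 3, -4).
Step 2: u_1 = a_1 − (3/17)·u_0 = (59/17, -43/17, 12/17).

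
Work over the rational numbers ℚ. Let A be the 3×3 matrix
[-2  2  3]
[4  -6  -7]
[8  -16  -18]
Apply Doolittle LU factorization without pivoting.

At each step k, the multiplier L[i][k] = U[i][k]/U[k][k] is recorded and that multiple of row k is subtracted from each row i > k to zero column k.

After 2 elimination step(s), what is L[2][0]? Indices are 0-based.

L[2][0] = -4

Step 1: pivot at (0,0) is -2.
  row1 ← row1 − (-2)·row0  ⇒  L[1][0]=-2, U row1=(0, -2, -1)
  row2 ← row2 − (-4)·row0  ⇒  L[2][0]=-4, U row2=(0, -8, -6)
Step 2: pivot at (1,1) is -2.
  row2 ← row2 − (4)·row1  ⇒  L[2][1]=4, U row2=(0, 0, -2)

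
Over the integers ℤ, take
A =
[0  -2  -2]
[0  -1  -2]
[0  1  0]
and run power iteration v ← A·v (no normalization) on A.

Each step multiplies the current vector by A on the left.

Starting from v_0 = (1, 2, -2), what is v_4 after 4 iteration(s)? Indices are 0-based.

v_0 = (1, 2, -2).
v_1 = A·v_0 = (0, 2, 2).
v_2 = A·v_1 = (-8, -6, 2).
v_3 = A·v_2 = (8, 2, -6).
v_4 = A·v_3 = (8, 10, 2).

v_4 = (8, 10, 2)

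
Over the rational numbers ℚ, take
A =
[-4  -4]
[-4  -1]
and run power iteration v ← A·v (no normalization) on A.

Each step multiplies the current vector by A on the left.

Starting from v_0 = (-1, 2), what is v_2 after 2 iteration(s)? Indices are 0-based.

v_2 = (8, 14)

v_0 = (-1, 2).
v_1 = A·v_0 = (-4, 2).
v_2 = A·v_1 = (8, 14).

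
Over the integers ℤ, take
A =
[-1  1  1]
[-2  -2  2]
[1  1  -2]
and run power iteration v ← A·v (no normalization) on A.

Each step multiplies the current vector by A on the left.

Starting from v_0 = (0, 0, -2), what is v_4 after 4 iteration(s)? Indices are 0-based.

v_0 = (0, 0, -2).
v_1 = A·v_0 = (-2, -4, 4).
v_2 = A·v_1 = (2, 20, -14).
v_3 = A·v_2 = (4, -72, 50).
v_4 = A·v_3 = (-26, 236, -168).

v_4 = (-26, 236, -168)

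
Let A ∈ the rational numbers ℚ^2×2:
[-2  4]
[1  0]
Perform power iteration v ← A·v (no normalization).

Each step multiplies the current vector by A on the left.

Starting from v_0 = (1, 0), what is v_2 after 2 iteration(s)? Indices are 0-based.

v_2 = (8, -2)

v_0 = (1, 0).
v_1 = A·v_0 = (-2, 1).
v_2 = A·v_1 = (8, -2).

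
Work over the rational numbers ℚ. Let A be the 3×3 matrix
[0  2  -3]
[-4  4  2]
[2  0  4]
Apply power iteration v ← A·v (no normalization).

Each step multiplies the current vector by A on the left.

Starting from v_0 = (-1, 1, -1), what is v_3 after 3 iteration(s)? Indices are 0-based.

v_3 = (26, -180, 4)

v_0 = (-1, 1, -1).
v_1 = A·v_0 = (5, 6, -6).
v_2 = A·v_1 = (30, -8, -14).
v_3 = A·v_2 = (26, -180, 4).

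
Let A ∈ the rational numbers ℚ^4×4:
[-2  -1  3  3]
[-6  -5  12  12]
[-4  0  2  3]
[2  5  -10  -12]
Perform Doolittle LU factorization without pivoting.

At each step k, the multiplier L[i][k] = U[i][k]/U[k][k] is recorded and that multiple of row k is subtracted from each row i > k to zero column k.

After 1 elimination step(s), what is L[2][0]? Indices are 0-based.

[col 0] pivot -2
  R1 -= 3*R0 → (0, -2, 3, 3)  (L[1][0] := 3)
  R2 -= 2*R0 → (0, 2, -4, -3)  (L[2][0] := 2)
  R3 -= -1*R0 → (0, 4, -7, -9)  (L[3][0] := -1)

L[2][0] = 2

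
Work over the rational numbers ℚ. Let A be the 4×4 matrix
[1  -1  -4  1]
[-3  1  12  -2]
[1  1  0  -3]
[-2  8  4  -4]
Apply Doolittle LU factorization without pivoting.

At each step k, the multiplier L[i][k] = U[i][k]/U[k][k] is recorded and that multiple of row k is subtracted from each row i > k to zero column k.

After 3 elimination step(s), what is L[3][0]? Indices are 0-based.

L[3][0] = -2

Step 1: pivot at (0,0) is 1.
  row1 ← row1 − (-3)·row0  ⇒  L[1][0]=-3, U row1=(0, -2, 0, 1)
  row2 ← row2 − (1)·row0  ⇒  L[2][0]=1, U row2=(0, 2, 4, -4)
  row3 ← row3 − (-2)·row0  ⇒  L[3][0]=-2, U row3=(0, 6, -4, -2)
Step 2: pivot at (1,1) is -2.
  row2 ← row2 − (-1)·row1  ⇒  L[2][1]=-1, U row2=(0, 0, 4, -3)
  row3 ← row3 − (-3)·row1  ⇒  L[3][1]=-3, U row3=(0, 0, -4, 1)
Step 3: pivot at (2,2) is 4.
  row3 ← row3 − (-1)·row2  ⇒  L[3][2]=-1, U row3=(0, 0, 0, -2)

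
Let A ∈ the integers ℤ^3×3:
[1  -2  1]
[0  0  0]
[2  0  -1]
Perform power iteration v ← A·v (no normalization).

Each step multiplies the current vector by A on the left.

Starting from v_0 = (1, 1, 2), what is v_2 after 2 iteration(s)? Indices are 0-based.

v_0 = (1, 1, 2).
v_1 = A·v_0 = (1, 0, 0).
v_2 = A·v_1 = (1, 0, 2).

v_2 = (1, 0, 2)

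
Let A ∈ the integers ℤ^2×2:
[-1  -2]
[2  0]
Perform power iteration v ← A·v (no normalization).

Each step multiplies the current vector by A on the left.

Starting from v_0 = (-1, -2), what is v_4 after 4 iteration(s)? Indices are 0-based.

v_0 = (-1, -2).
v_1 = A·v_0 = (5, -2).
v_2 = A·v_1 = (-1, 10).
v_3 = A·v_2 = (-19, -2).
v_4 = A·v_3 = (23, -38).

v_4 = (23, -38)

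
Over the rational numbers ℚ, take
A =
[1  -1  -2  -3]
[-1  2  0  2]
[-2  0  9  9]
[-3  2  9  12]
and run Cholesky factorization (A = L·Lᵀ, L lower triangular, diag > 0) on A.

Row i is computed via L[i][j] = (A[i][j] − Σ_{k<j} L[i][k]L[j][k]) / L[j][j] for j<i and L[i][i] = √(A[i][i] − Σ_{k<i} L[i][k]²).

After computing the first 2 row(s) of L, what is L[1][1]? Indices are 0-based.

L[1][1] = 1

Step 1: L[0][0] = √(1) = 1.
  L[1][0] = (-1) / L[0][0] = -1.
Step 2: L[1][1] = √(1) = 1.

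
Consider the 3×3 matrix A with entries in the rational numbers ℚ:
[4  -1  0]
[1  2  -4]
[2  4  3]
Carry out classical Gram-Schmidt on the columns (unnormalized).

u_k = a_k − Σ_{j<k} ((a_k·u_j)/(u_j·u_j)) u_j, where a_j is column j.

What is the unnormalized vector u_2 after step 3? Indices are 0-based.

Step 1: u_0 = a_0 = (4, 1, 2).
Step 2: u_1 = a_1 − (2/7)·u_0 = (-15/7, 12/7, 24/7).
Step 3: u_2 = a_2 − (2/21)·u_0 − (8/45)·u_1 = (0, -22/5, 11/5).

u_2 = (0, -22/5, 11/5)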